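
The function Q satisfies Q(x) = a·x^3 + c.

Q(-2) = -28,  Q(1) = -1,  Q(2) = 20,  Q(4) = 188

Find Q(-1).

From Q(-2) = -28 and Q(1) = -1: -8a + c = -28 and 1a + c = -1.
Subtracting: 9a = 27, so a = 3; then c = -28 − 3·(-8) = -4.
So Q(x) = 3x³ − 4, and Q(-1) = -7.

-7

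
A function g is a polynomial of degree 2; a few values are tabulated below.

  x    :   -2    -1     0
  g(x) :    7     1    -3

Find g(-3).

15

Write g(x) = ax² + bx + c; the 3 given values yield a linear system in the 3 coefficients.
Solving, g(x) = x² - 3x - 3.
Then g(-3) = 15.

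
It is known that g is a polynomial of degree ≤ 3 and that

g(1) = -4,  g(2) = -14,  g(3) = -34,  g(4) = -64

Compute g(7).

-214

Write g(k) = ak³ + bk² + ck + d; the 4 given values yield a linear system in the 4 coefficients.
Solving, the leading coefficient vanishes, and g(k) = -5k² + 5k - 4.
Then g(7) = -214.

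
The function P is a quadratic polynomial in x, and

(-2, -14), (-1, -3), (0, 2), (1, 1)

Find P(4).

-38

Write P(x) = ax² + bx + c; the 4 given values yield a linear system in the 3 coefficients.
Solving, P(x) = -3x² + 2x + 2.
Then P(4) = -38.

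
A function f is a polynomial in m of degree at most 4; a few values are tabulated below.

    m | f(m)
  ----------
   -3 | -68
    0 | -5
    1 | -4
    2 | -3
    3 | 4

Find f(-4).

Write f(m) = am^4 + bm³ + cm² + dm + e; the 5 given values yield a linear system in the 5 coefficients.
Solving, the leading coefficient vanishes, and f(m) = m³ - 3m² + 3m - 5.
Then f(-4) = -129.

-129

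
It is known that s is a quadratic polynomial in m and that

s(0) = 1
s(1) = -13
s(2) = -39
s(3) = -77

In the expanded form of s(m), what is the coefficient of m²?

Write s(m) = am² + bm + c; the 4 given values yield a linear system in the 3 coefficients.
Solving, s(m) = -6m² - 8m + 1.
The coefficient of m² is -6.

-6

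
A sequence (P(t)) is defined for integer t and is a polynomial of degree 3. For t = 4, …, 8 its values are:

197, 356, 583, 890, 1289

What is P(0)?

1

First differences: 159, 227, 307, 399. Second differences: 68, 80, 92. Third differences: 12, 12.
Level-3 differences are constant, so P has degree 3.
Fitting a degree-3 polynomial gives P(t) = 2t³ + 4t² + t + 1.
The constant term is P(0) = 1.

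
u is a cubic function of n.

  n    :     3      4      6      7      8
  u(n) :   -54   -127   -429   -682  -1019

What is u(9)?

-1452

Write u(n) = an³ + bn² + cn + d; the 5 given values yield a linear system in the 4 coefficients.
Solving, u(n) = -2n³ + n - 3.
Then u(9) = -1452.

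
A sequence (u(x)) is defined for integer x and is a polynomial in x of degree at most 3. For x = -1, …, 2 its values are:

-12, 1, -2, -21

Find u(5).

-174

First differences: 13, -3, -19. Second differences: -16, -16.
Level-2 differences are constant, so u has degree 2.
Fitting a degree-2 polynomial gives u(x) = -8x² + 5x + 1.
Then u(5) = -174.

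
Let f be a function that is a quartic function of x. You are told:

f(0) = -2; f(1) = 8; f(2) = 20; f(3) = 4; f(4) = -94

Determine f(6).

Write f(x) = ax^4 + bx³ + cx² + dx + e; the 5 given values yield a linear system in the 5 coefficients.
Solving, f(x) = -x^4 + x³ + 5x² + 5x - 2.
Then f(6) = -872.

-872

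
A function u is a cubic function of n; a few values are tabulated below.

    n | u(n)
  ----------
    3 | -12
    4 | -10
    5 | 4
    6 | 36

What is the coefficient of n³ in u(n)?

Write u(n) = an³ + bn² + cn + d; the 4 given values yield a linear system in the 4 coefficients.
Solving, u(n) = n³ - 6n² + 7n - 6.
The coefficient of n³ is 1.

1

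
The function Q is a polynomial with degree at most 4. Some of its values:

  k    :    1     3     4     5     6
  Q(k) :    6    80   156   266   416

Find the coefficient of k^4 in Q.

Write Q(k) = ak^4 + bk³ + ck² + dk + e; the 5 given values yield a linear system in the 5 coefficients.
Solving, the leading coefficient vanishes, and Q(k) = k³ + 5k² + 4k - 4.
The coefficient of k^4 is 0.

0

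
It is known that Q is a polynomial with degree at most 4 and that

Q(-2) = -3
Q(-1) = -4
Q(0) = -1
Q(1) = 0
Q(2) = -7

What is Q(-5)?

84

Write Q(t) = at^4 + bt³ + ct² + dt + e; the 5 given values yield a linear system in the 5 coefficients.
Solving, the leading coefficient vanishes, and Q(t) = -t³ - t² + 3t - 1.
Then Q(-5) = 84.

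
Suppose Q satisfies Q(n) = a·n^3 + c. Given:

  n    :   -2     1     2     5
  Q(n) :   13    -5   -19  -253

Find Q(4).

-131

From Q(-2) = 13 and Q(1) = -5: -8a + c = 13 and 1a + c = -5.
Subtracting: 9a = -18, so a = -2; then c = 13 − (-2)·(-8) = -3.
So Q(n) = -2n³ − 3, and Q(4) = -131.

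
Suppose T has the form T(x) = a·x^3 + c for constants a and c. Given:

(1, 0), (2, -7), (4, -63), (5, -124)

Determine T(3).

-26

From T(1) = 0 and T(2) = -7: 1a + c = 0 and 8a + c = -7.
Subtracting: 7a = -7, so a = -1; then c = 0 − (-1)·1 = 1.
So T(x) = -1x³ + 1, and T(3) = -26.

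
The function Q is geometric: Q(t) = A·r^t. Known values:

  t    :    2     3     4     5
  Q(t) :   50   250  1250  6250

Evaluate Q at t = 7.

156250

Consecutive ratio: 250/50 = 5, and 1250/250 = 5, so r = 5.
Then A·5^2 = 50 gives A = 2, and Q(t) = 2·5^t.
Q(7) = 2·5^7 = 156250.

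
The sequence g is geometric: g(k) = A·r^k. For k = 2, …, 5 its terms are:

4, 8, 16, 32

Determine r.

Consecutive ratio: 8/4 = 2, and 16/8 = 2, so r = 2.
Then A·2^2 = 4 gives A = 1, and g(k) = 1·2^k.

2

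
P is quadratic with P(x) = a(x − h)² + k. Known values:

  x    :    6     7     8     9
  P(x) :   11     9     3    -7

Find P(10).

-21

First differences -2, -6, -10; second difference -4 = 2a, so a = -2.
Expanding, the x-coefficient is −2ah = 4h; matching it to the data gives h = 6, and then k = 11.
So P(x) = -2(x − 6)² + 11.
P(10) = -2·4² + 11 = -21.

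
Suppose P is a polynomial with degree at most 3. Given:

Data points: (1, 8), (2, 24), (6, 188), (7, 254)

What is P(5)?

Write P(n) = an³ + bn² + cn + d; the 4 given values yield a linear system in the 4 coefficients.
Solving, the leading coefficient vanishes, and P(n) = 5n² + n + 2.
Then P(5) = 132.

132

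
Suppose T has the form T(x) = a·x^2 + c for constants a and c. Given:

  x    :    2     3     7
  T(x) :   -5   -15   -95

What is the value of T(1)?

From T(2) = -5 and T(3) = -15: 4a + c = -5 and 9a + c = -15.
Subtracting: 5a = -10, so a = -2; then c = -5 − (-2)·4 = 3.
So T(x) = -2x² + 3, and T(1) = 1.

1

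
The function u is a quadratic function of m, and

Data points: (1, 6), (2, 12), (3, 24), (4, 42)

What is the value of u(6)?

First differences: 6, 12, 18. Second differences: 6, 6.
Level-2 differences are constant, so u has degree 2.
Fitting a degree-2 polynomial gives u(m) = 3m² - 3m + 6.
Then u(6) = 96.

96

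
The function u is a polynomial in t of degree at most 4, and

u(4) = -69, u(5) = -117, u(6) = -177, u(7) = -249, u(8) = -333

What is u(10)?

-537

Write u(t) = at^4 + bt³ + ct² + dt + e; the 5 given values yield a linear system in the 5 coefficients.
Solving, the top 2 coefficients vanish, and u(t) = -6t² + 6t + 3.
Then u(10) = -537.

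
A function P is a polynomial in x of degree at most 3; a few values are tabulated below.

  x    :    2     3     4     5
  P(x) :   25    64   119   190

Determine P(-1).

Write P(x) = ax³ + bx² + cx + d; the 4 given values yield a linear system in the 4 coefficients.
Solving, the leading coefficient vanishes, and P(x) = 8x² - x - 5.
Then P(-1) = 4.

4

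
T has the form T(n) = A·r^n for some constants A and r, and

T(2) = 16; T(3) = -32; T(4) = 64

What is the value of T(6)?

Consecutive ratio: -32/16 = -2, and 64/(-32) = -2, so r = -2.
Then A·(-2)^2 = 16 gives A = 4, and T(n) = 4·(-2)^n.
T(6) = 4·(-2)^6 = 256.

256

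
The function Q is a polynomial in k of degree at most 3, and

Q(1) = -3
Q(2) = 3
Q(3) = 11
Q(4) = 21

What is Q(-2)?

First differences: 6, 8, 10. Second differences: 2, 2.
Level-2 differences are constant, so Q has degree 2.
Fitting a degree-2 polynomial gives Q(k) = k² + 3k - 7.
Then Q(-2) = -9.

-9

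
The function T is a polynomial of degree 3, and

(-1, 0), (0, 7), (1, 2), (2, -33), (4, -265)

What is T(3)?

Write T(k) = ak³ + bk² + ck + d; the 5 given values yield a linear system in the 4 coefficients.
Solving, T(k) = -3k³ - 6k² + 4k + 7.
Then T(3) = -116.

-116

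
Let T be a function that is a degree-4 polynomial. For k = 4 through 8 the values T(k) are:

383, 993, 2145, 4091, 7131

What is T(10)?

Write T(k) = ak^4 + bk³ + ck² + dk + e; the 5 given values yield a linear system in the 5 coefficients.
Solving, T(k) = 2k^4 - 2k³ - k² + 3k + 3.
Then T(10) = 17933.

17933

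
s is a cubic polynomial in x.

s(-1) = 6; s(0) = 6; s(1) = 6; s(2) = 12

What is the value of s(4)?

Write s(x) = ax³ + bx² + cx + d; the 4 given values yield a linear system in the 4 coefficients.
Solving, s(x) = x³ - x + 6.
Then s(4) = 66.

66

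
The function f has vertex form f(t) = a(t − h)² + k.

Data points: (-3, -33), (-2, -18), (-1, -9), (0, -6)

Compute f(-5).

-81

First differences 15, 9, 3; second difference -6 = 2a, so a = -3.
Expanding, the t-coefficient is −2ah = 6h; matching it to the data gives h = 0, and then k = -6.
So f(t) = -3(t + 0)² − 6.
f(-5) = -3·(-5)² − 6 = -81.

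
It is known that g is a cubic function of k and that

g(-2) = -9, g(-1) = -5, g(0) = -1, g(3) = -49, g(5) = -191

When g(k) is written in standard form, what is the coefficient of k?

2

Write g(k) = ak³ + bk² + ck + d; the 5 given values yield a linear system in the 4 coefficients.
Solving, g(k) = -k³ - 3k² + 2k - 1.
The coefficient of k is 2.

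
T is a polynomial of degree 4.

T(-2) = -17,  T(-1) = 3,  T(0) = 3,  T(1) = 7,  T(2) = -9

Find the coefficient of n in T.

Write T(n) = an^4 + bn³ + cn² + dn + e; the 5 given values yield a linear system in the 5 coefficients.
Solving, T(n) = -2n^4 + 4n² + 2n + 3.
The coefficient of n is 2.

2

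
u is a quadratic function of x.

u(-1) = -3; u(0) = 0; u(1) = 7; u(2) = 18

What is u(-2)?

First differences: 3, 7, 11. Second differences: 4, 4.
Level-2 differences are constant, so u has degree 2.
Fitting a degree-2 polynomial gives u(x) = 2x² + 5x.
Then u(-2) = -2.

-2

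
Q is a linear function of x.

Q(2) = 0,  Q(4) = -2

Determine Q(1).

Write Q(x) = ax + b; the 2 given values yield a linear system in the 2 coefficients.
Solving, Q(x) = -x + 2.
Then Q(1) = 1.

1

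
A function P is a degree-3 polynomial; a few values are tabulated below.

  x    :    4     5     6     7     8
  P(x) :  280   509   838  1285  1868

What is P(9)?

2605

Write P(x) = ax³ + bx² + cx + d; the 5 given values yield a linear system in the 4 coefficients.
Solving, P(x) = 3x³ + 5x² + x + 4.
Then P(9) = 2605.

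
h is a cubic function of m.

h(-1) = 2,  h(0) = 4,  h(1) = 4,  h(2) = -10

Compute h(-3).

40

Write h(m) = am³ + bm² + cm + d; the 4 given values yield a linear system in the 4 coefficients.
Solving, h(m) = -2m³ - m² + 3m + 4.
Then h(-3) = 40.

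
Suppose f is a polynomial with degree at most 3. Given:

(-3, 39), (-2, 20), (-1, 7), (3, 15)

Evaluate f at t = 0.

Write f(t) = at³ + bt² + ct + d; the 4 given values yield a linear system in the 4 coefficients.
Solving, the leading coefficient vanishes, and f(t) = 3t² - 4t.
Then f(0) = 0.

0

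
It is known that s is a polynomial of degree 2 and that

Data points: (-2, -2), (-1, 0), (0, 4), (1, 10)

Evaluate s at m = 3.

28

First differences: 2, 4, 6. Second differences: 2, 2.
Level-2 differences are constant, so s has degree 2.
Fitting a degree-2 polynomial gives s(m) = m² + 5m + 4.
Then s(3) = 28.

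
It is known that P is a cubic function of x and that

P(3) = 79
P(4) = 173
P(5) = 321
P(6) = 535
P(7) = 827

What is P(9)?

1693

Write P(x) = ax³ + bx² + cx + d; the 5 given values yield a linear system in the 4 coefficients.
Solving, P(x) = 2x³ + 3x² - x + 1.
Then P(9) = 1693.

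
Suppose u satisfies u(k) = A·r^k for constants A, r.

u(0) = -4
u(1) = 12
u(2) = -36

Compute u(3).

Consecutive ratio: 12/(-4) = -3, and -36/12 = -3, so r = -3.
Then A·(-3)^0 = -4 gives A = -4, and u(k) = -4·(-3)^k.
u(3) = -4·(-3)^3 = 108.

108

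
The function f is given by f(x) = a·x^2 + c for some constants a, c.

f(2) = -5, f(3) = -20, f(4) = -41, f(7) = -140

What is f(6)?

From f(2) = -5 and f(3) = -20: 4a + c = -5 and 9a + c = -20.
Subtracting: 5a = -15, so a = -3; then c = -5 − (-3)·4 = 7.
So f(x) = -3x² + 7, and f(6) = -101.

-101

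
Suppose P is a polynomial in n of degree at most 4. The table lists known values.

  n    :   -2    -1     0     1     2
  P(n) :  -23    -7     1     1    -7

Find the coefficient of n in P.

4

First differences: 16, 8, 0, -8. Second differences: -8, -8, -8.
Level-2 differences are constant, so P has degree 2.
Fitting a degree-2 polynomial gives P(n) = -4n² + 4n + 1.
The coefficient of n is 4.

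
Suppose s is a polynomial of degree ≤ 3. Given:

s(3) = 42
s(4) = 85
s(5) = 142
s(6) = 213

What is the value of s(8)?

First differences: 43, 57, 71. Second differences: 14, 14.
Level-2 differences are constant, so s has degree 2.
Fitting a degree-2 polynomial gives s(n) = 7n² - 6n - 3.
Then s(8) = 397.

397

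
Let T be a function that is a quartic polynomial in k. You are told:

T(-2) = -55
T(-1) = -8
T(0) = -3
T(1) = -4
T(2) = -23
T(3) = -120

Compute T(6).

First differences: 47, 5, -1, -19, -97. Second differences: -42, -6, -18, -78. Third differences: 36, -12, -60. Fourth differences: -48, -48.
Level-4 differences are constant, so T has degree 4.
Fitting a degree-4 polynomial gives T(k) = -2k^4 + 2k³ - k² - 3.
Then T(6) = -2199.

-2199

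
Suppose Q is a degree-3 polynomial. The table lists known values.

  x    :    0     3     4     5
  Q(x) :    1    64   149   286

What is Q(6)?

Write Q(x) = ax³ + bx² + cx + d; the 4 given values yield a linear system in the 4 coefficients.
Solving, Q(x) = 2x³ + 2x² - 3x + 1.
Then Q(6) = 487.

487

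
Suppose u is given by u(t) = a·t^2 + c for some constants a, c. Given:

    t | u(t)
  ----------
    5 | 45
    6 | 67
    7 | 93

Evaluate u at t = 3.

From u(5) = 45 and u(6) = 67: 25a + c = 45 and 36a + c = 67.
Subtracting: 11a = 22, so a = 2; then c = 45 − 2·25 = -5.
So u(t) = 2t² − 5, and u(3) = 13.

13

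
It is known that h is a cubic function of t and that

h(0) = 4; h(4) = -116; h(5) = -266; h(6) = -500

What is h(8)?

Write h(t) = at³ + bt² + ct + d; the 4 given values yield a linear system in the 4 coefficients.
Solving, h(t) = -3t³ + 3t² + 6t + 4.
Then h(8) = -1292.

-1292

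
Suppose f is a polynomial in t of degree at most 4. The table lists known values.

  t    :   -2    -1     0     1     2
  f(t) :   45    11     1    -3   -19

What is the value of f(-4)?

Write f(t) = at^4 + bt³ + ct² + dt + e; the 5 given values yield a linear system in the 5 coefficients.
Solving, the leading coefficient vanishes, and f(t) = -3t³ + 3t² - 4t + 1.
Then f(-4) = 257.

257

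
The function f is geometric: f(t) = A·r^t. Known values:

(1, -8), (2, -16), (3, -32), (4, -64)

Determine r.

Consecutive ratio: -16/(-8) = 2, and -32/(-16) = 2, so r = 2.
Then A·2^1 = -8 gives A = -4, and f(t) = -4·2^t.

2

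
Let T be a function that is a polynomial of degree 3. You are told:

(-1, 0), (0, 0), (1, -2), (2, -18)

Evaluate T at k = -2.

10

Write T(k) = ak³ + bk² + ck + d; the 4 given values yield a linear system in the 4 coefficients.
Solving, T(k) = -2k³ - k² + k.
Then T(-2) = 10.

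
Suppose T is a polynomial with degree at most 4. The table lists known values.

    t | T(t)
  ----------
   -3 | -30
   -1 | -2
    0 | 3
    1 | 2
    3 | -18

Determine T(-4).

-53

Write T(t) = at^4 + bt³ + ct² + dt + e; the 5 given values yield a linear system in the 5 coefficients.
Solving, the top 2 coefficients vanish, and T(t) = -3t² + 2t + 3.
Then T(-4) = -53.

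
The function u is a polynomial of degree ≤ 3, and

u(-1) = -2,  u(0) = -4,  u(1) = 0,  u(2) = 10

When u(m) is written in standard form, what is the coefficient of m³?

Write u(m) = am³ + bm² + cm + d; the 4 given values yield a linear system in the 4 coefficients.
Solving, the leading coefficient vanishes, and u(m) = 3m² + m - 4.
The coefficient of m³ is 0.

0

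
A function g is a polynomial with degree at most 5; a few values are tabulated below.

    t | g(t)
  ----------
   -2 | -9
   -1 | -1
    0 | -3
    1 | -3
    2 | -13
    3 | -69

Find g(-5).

-573

First differences: 8, -2, 0, -10, -56. Second differences: -10, 2, -10, -46. Third differences: 12, -12, -36. Fourth differences: -24, -24.
Level-4 differences are constant, so g has degree 4.
Fitting a degree-4 polynomial gives g(t) = -t^4 + 2t² - t - 3.
Then g(-5) = -573.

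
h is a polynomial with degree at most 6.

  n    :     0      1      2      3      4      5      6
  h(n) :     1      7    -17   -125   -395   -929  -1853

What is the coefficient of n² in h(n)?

First differences: 6, -24, -108, -270, -534, -924. Second differences: -30, -84, -162, -264, -390. Third differences: -54, -78, -102, -126. Fourth differences: -24, -24, -24.
Level-4 differences are constant, so h has degree 4.
Fitting a degree-4 polynomial gives h(n) = -n^4 - 3n³ + n² + 9n + 1.
The coefficient of n² is 1.

1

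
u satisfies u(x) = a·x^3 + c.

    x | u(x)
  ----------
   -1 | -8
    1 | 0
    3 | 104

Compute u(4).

252

From u(-1) = -8 and u(1) = 0: -1a + c = -8 and 1a + c = 0.
Subtracting: 2a = 8, so a = 4; then c = -8 − 4·(-1) = -4.
So u(x) = 4x³ − 4, and u(4) = 252.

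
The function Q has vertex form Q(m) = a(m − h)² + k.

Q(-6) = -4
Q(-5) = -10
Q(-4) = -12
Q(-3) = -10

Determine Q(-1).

6

First differences -6, -2, 2; second difference 4 = 2a, so a = 2.
Expanding, the m-coefficient is −2ah = -4h; matching it to the data gives h = -4, and then k = -12.
So Q(m) = 2(m + 4)² − 12.
Q(-1) = 2·3² − 12 = 6.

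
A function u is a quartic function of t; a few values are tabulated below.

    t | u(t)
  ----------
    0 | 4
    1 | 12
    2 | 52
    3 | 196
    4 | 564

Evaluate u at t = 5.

1324

Write u(t) = at^4 + bt³ + ct² + dt + e; the 5 given values yield a linear system in the 5 coefficients.
Solving, u(t) = 2t^4 + 2t² + 4t + 4.
Then u(5) = 1324.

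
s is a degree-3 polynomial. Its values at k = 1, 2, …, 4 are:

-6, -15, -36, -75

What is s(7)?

-360

Write s(k) = ak³ + bk² + ck + d; the 4 given values yield a linear system in the 4 coefficients.
Solving, s(k) = -k³ - 2k - 3.
Then s(7) = -360.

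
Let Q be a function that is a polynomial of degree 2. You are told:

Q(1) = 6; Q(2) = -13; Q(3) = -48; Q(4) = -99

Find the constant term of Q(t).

Write Q(t) = at² + bt + c; the 4 given values yield a linear system in the 3 coefficients.
Solving, Q(t) = -8t² + 5t + 9.
The constant term is Q(0) = 9.

9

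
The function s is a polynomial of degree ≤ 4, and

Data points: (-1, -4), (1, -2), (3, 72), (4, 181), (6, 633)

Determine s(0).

-3

Write s(m) = am^4 + bm³ + cm² + dm + e; the 5 given values yield a linear system in the 5 coefficients.
Solving, the leading coefficient vanishes, and s(m) = 3m³ - 2m - 3.
Then s(0) = -3.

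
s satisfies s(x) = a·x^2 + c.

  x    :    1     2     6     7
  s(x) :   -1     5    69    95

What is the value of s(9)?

159

From s(1) = -1 and s(2) = 5: 1a + c = -1 and 4a + c = 5.
Subtracting: 3a = 6, so a = 2; then c = -1 − 2·1 = -3.
So s(x) = 2x² − 3, and s(9) = 159.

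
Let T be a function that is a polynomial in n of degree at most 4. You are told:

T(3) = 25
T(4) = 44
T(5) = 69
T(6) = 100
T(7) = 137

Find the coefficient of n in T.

First differences: 19, 25, 31, 37. Second differences: 6, 6, 6.
Level-2 differences are constant, so T has degree 2.
Fitting a degree-2 polynomial gives T(n) = 3n² - 2n + 4.
The coefficient of n is -2.

-2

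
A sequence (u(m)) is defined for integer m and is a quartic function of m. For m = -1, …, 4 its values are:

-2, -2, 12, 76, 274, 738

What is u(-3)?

136

First differences: 0, 14, 64, 198, 464. Second differences: 14, 50, 134, 266. Third differences: 36, 84, 132. Fourth differences: 48, 48.
Level-4 differences are constant, so u has degree 4.
Fitting a degree-4 polynomial gives u(m) = 2m^4 + 2m³ + 5m² + 5m - 2.
Then u(-3) = 136.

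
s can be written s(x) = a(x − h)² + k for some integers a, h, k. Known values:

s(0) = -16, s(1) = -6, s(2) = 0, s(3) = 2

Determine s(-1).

First differences 10, 6, 2; second difference -4 = 2a, so a = -2.
Expanding, the x-coefficient is −2ah = 4h; matching it to the data gives h = 3, and then k = 2.
So s(x) = -2(x − 3)² + 2.
s(-1) = -2·(-4)² + 2 = -30.

-30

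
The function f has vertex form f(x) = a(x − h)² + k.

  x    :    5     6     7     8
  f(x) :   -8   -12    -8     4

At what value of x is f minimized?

6

First differences -4, 4, 12; second difference 8 = 2a, so a = 4.
Expanding, the x-coefficient is −2ah = -8h; matching it to the data gives h = 6, and then k = -12.
So f(x) = 4(x − 6)² − 12.
Hence h = 6.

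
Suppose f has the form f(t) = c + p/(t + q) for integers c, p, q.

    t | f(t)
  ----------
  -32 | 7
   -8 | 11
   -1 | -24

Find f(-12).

(f(t) − c)(t + q) = p for each data point; the three points give a linear system in c and q, then p follows.
Solving: c = 6, q = 2, p = -30, so f(t) = 6 − 30/(t + 2).
Then f(-12) = 6 − 30/(-10) = 9.

9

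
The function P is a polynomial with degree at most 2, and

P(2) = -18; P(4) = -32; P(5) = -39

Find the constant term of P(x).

-4

Write P(x) = ax² + bx + c; the 3 given values yield a linear system in the 3 coefficients.
Solving, the leading coefficient vanishes, and P(x) = -7x - 4.
The constant term is P(0) = -4.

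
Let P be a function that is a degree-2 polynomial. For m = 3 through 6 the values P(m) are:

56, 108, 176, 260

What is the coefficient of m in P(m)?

First differences: 52, 68, 84. Second differences: 16, 16.
Level-2 differences are constant, so P has degree 2.
Fitting a degree-2 polynomial gives P(m) = 8m² - 4m - 4.
The coefficient of m is -4.

-4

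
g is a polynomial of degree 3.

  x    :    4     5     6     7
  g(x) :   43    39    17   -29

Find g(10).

-371

Write g(x) = ax³ + bx² + cx + d; the 4 given values yield a linear system in the 4 coefficients.
Solving, g(x) = -x³ + 6x² + 3x - 1.
Then g(10) = -371.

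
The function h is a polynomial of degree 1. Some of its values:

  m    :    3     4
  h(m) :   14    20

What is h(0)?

Write h(m) = am + b; the 2 given values yield a linear system in the 2 coefficients.
Solving, h(m) = 6m - 4.
The constant term is h(0) = -4.

-4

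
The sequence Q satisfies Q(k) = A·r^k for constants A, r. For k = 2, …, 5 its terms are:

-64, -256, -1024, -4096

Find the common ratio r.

Consecutive ratio: -256/(-64) = 4, and -1024/(-256) = 4, so r = 4.
Then A·4^2 = -64 gives A = -4, and Q(k) = -4·4^k.

4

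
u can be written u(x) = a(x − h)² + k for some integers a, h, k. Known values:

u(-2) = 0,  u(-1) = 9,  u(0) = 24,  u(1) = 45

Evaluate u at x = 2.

First differences 9, 15, 21; second difference 6 = 2a, so a = 3.
Expanding, the x-coefficient is −2ah = -6h; matching it to the data gives h = -3, and then k = -3.
So u(x) = 3(x + 3)² − 3.
u(2) = 3·5² − 3 = 72.

72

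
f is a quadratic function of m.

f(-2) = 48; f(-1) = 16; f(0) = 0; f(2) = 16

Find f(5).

Write f(m) = am² + bm + c; the 4 given values yield a linear system in the 3 coefficients.
Solving, f(m) = 8m² - 8m.
Then f(5) = 160.

160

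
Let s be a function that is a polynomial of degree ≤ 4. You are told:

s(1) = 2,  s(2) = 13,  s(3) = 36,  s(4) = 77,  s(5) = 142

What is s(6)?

237

Write s(k) = ak^4 + bk³ + ck² + dk + e; the 5 given values yield a linear system in the 5 coefficients.
Solving, the leading coefficient vanishes, and s(k) = k³ + 4k - 3.
Then s(6) = 237.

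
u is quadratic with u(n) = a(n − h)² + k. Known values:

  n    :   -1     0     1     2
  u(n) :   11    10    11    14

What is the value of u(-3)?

19

First differences -1, 1, 3; second difference 2 = 2a, so a = 1.
Expanding, the n-coefficient is −2ah = -2h; matching it to the data gives h = 0, and then k = 10.
So u(n) = 1(n + 0)² + 10.
u(-3) = 1·(-3)² + 10 = 19.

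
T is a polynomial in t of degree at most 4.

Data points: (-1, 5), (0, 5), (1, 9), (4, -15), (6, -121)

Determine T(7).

-219

Write T(t) = at^4 + bt³ + ct² + dt + e; the 5 given values yield a linear system in the 5 coefficients.
Solving, the leading coefficient vanishes, and T(t) = -t³ + 2t² + 3t + 5.
Then T(7) = -219.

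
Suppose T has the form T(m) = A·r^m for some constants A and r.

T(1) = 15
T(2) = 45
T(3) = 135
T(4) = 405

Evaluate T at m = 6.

Consecutive ratio: 45/15 = 3, and 135/45 = 3, so r = 3.
Then A·3^1 = 15 gives A = 5, and T(m) = 5·3^m.
T(6) = 5·3^6 = 3645.

3645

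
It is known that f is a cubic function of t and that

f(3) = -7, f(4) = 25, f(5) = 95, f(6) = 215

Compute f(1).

-5

Write f(t) = at³ + bt² + ct + d; the 4 given values yield a linear system in the 4 coefficients.
Solving, f(t) = 2t³ - 5t² - 7t + 5.
Then f(1) = -5.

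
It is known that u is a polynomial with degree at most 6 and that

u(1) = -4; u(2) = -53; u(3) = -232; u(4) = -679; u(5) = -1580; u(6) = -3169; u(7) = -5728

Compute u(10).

-22765

First differences: -49, -179, -447, -901, -1589, -2559. Second differences: -130, -268, -454, -688, -970. Third differences: -138, -186, -234, -282. Fourth differences: -48, -48, -48.
Level-4 differences are constant, so u has degree 4.
Fitting a degree-4 polynomial gives u(m) = -2m^4 - 3m³ + 3m² - 7m + 5.
Then u(10) = -22765.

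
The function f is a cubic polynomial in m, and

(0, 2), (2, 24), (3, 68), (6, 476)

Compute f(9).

Write f(m) = am³ + bm² + cm + d; the 4 given values yield a linear system in the 4 coefficients.
Solving, f(m) = 2m³ + m² + m + 2.
Then f(9) = 1550.

1550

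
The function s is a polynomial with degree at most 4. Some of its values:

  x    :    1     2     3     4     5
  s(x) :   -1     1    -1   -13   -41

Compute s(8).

-281

Write s(x) = ax^4 + bx³ + cx² + dx + e; the 5 given values yield a linear system in the 5 coefficients.
Solving, the leading coefficient vanishes, and s(x) = -x³ + 4x² - 3x - 1.
Then s(8) = -281.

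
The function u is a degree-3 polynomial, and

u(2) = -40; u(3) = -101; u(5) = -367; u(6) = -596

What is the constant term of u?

-2

Write u(k) = ak³ + bk² + ck + d; the 4 given values yield a linear system in the 4 coefficients.
Solving, u(k) = -2k³ - 4k² - 3k - 2.
The constant term is u(0) = -2.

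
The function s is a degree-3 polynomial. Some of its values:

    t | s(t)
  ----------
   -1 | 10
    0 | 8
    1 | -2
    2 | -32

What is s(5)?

Write s(t) = at³ + bt² + ct + d; the 4 given values yield a linear system in the 4 coefficients.
Solving, s(t) = -2t³ - 4t² - 4t + 8.
Then s(5) = -362.

-362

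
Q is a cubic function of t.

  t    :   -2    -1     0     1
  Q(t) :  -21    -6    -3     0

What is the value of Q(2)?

15

Write Q(t) = at³ + bt² + ct + d; the 4 given values yield a linear system in the 4 coefficients.
Solving, Q(t) = 2t³ + t - 3.
Then Q(2) = 15.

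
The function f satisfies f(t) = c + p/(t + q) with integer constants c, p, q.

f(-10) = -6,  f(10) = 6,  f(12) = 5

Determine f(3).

(f(t) − c)(t + q) = p for each data point; the three points give a linear system in c and q, then p follows.
Solving: c = 0, q = 0, p = 60, so f(t) = 60/(t + 0).
Then f(3) = 0 + 60/3 = 20.

20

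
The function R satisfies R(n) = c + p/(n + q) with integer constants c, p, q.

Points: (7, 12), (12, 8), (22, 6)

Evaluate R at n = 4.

(R(n) − c)(n + q) = p for each data point; the three points give a linear system in c and q, then p follows.
Solving: c = 4, q = -2, p = 40, so R(n) = 4 + 40/(n − 2).
Then R(4) = 4 + 40/2 = 24.

24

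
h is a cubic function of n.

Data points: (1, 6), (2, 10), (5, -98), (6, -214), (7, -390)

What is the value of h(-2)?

42

Write h(n) = an³ + bn² + cn + d; the 5 given values yield a linear system in the 4 coefficients.
Solving, h(n) = -2n³ + 6n² + 2.
Then h(-2) = 42.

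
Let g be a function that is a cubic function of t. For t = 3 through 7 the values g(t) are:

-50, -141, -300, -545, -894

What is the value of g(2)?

-9

First differences: -91, -159, -245, -349. Second differences: -68, -86, -104. Third differences: -18, -18.
Level-3 differences are constant, so g has degree 3.
Fitting a degree-3 polynomial gives g(t) = -3t³ + 2t² + 6t - 5.
Then g(2) = -9.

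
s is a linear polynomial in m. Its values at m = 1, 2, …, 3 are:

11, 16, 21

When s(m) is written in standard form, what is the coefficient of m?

5

First differences: 5, 5.
Level-1 differences are constant, so s has degree 1.
Fitting a degree-1 polynomial gives s(m) = 5m + 6.
The coefficient of m is 5.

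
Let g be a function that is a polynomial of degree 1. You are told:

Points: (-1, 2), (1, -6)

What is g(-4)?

14

Write g(n) = an + b; the 2 given values yield a linear system in the 2 coefficients.
Solving, g(n) = -4n - 2.
Then g(-4) = 14.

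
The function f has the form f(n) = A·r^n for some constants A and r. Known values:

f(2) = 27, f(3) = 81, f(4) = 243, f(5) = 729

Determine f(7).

Consecutive ratio: 81/27 = 3, and 243/81 = 3, so r = 3.
Then A·3^2 = 27 gives A = 3, and f(n) = 3·3^n.
f(7) = 3·3^7 = 6561.

6561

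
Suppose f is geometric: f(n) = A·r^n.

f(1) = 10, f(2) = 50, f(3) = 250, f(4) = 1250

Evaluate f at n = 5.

Consecutive ratio: 50/10 = 5, and 250/50 = 5, so r = 5.
Then A·5^1 = 10 gives A = 2, and f(n) = 2·5^n.
f(5) = 2·5^5 = 6250.

6250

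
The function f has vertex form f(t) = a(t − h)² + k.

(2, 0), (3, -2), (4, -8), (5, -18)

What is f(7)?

-50

First differences -2, -6, -10; second difference -4 = 2a, so a = -2.
Expanding, the t-coefficient is −2ah = 4h; matching it to the data gives h = 2, and then k = 0.
So f(t) = -2(t − 2)² + 0.
f(7) = -2·5² + 0 = -50.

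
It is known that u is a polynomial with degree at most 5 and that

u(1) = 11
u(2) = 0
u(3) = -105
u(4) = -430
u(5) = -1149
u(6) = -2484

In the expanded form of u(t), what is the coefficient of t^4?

-2

Write u(t) = at^5 + bt^4 + ct³ + dt² + et + p; the 6 given values yield a linear system in the 6 coefficients.
Solving, the leading coefficient vanishes, and u(t) = -2t^4 - t³ + 9t² - t + 6.
The coefficient of t^4 is -2.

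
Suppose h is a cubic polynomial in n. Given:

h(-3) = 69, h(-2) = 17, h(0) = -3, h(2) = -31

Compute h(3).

-93

Write h(n) = an³ + bn² + cn + d; the 4 given values yield a linear system in the 4 coefficients.
Solving, h(n) = -3n³ - n² - 3.
Then h(3) = -93.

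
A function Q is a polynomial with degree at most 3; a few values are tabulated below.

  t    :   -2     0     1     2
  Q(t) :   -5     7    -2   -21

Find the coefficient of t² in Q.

Write Q(t) = at³ + bt² + ct + d; the 4 given values yield a linear system in the 4 coefficients.
Solving, the leading coefficient vanishes, and Q(t) = -5t² - 4t + 7.
The coefficient of t² is -5.

-5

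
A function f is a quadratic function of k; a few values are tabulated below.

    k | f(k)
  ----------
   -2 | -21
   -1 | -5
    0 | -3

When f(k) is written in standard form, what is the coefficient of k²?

-7

Write f(k) = ak² + bk + c; the 3 given values yield a linear system in the 3 coefficients.
Solving, f(k) = -7k² - 5k - 3.
The coefficient of k² is -7.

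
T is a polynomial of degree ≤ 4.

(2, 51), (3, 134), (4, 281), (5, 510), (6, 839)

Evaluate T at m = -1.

6

Write T(m) = am^4 + bm³ + cm² + dm + e; the 5 given values yield a linear system in the 5 coefficients.
Solving, the leading coefficient vanishes, and T(m) = 3m³ + 5m² + m + 5.
Then T(-1) = 6.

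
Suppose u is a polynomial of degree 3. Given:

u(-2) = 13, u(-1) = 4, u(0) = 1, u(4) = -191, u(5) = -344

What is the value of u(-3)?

Write u(k) = ak³ + bk² + ck + d; the 5 given values yield a linear system in the 4 coefficients.
Solving, u(k) = -2k³ - 3k² - 4k + 1.
Then u(-3) = 40.

40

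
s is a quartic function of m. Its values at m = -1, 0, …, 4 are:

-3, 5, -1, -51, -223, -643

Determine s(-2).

First differences: 8, -6, -50, -172, -420. Second differences: -14, -44, -122, -248. Third differences: -30, -78, -126. Fourth differences: -48, -48.
Level-4 differences are constant, so s has degree 4.
Fitting a degree-4 polynomial gives s(m) = -2m^4 - m³ - 5m² + 2m + 5.
Then s(-2) = -43.

-43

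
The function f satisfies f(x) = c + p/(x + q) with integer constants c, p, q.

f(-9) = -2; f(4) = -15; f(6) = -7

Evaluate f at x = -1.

(f(x) − c)(x + q) = p for each data point; the three points give a linear system in c and q, then p follows.
Solving: c = -3, q = -3, p = -12, so f(x) = -3 − 12/(x − 3).
Then f(-1) = -3 − 12/(-4) = 0.

0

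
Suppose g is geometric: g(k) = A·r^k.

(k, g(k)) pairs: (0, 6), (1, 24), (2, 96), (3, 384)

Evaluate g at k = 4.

1536

Consecutive ratio: 24/6 = 4, and 96/24 = 4, so r = 4.
Then A·4^0 = 6 gives A = 6, and g(k) = 6·4^k.
g(4) = 6·4^4 = 1536.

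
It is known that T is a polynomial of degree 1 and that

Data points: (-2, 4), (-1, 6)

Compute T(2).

Write T(n) = an + b; the 2 given values yield a linear system in the 2 coefficients.
Solving, T(n) = 2n + 8.
Then T(2) = 12.

12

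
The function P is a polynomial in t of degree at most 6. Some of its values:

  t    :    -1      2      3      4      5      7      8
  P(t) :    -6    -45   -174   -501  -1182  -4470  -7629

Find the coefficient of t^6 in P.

Write P(t) = at^6 + bt^5 + ct^4 + dt³ + et² + pt + q; the 7 given values yield a linear system in the 7 coefficients.
Solving, the top 2 coefficients vanish, and P(t) = -2t^4 + 2t³ - 7t² - 2t + 3.
The coefficient of t^6 is 0.

0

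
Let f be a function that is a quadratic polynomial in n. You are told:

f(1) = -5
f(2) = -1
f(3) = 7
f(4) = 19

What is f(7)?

79

Write f(n) = an² + bn + c; the 4 given values yield a linear system in the 3 coefficients.
Solving, f(n) = 2n² - 2n - 5.
Then f(7) = 79.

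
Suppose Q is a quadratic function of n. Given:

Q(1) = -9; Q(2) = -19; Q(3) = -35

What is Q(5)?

-85

Write Q(n) = an² + bn + c; the 3 given values yield a linear system in the 3 coefficients.
Solving, Q(n) = -3n² - n - 5.
Then Q(5) = -85.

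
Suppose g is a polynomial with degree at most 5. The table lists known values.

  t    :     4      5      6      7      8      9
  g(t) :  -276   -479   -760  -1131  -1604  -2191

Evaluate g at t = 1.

-15

First differences: -203, -281, -371, -473, -587. Second differences: -78, -90, -102, -114. Third differences: -12, -12, -12.
Level-3 differences are constant, so g has degree 3.
Fitting a degree-3 polynomial gives g(t) = -2t³ - 9t² - 4.
Then g(1) = -15.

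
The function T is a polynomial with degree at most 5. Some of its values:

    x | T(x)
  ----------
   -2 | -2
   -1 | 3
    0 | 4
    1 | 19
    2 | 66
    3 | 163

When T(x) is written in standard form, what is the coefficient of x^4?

0

Write T(x) = ax^5 + bx^4 + cx³ + dx² + ex + p; the 6 given values yield a linear system in the 6 coefficients.
Solving, the top 2 coefficients vanish, and T(x) = 3x³ + 7x² + 5x + 4.
The coefficient of x^4 is 0.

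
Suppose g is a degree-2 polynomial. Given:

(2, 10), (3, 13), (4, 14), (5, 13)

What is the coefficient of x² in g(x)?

-1

First differences: 3, 1, -1. Second differences: -2, -2.
Level-2 differences are constant, so g has degree 2.
Fitting a degree-2 polynomial gives g(x) = -x² + 8x - 2.
The coefficient of x² is -1.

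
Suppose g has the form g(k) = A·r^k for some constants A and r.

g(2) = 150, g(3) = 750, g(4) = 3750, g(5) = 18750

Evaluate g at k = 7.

Consecutive ratio: 750/150 = 5, and 3750/750 = 5, so r = 5.
Then A·5^2 = 150 gives A = 6, and g(k) = 6·5^k.
g(7) = 6·5^7 = 468750.

468750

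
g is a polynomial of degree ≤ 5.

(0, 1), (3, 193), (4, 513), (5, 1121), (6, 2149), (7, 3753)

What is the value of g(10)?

Write g(t) = at^5 + bt^4 + ct³ + dt² + et + p; the 6 given values yield a linear system in the 6 coefficients.
Solving, the leading coefficient vanishes, and g(t) = t^4 + 4t³ - t² + 4t + 1.
Then g(10) = 13941.

13941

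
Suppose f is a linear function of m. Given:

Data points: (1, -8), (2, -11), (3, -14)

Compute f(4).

-17

Write f(m) = am + b; the 3 given values yield a linear system in the 2 coefficients.
Solving, f(m) = -3m - 5.
Then f(4) = -17.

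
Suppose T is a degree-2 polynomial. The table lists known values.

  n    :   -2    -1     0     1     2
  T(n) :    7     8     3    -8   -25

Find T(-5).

First differences: 1, -5, -11, -17. Second differences: -6, -6, -6.
Level-2 differences are constant, so T has degree 2.
Fitting a degree-2 polynomial gives T(n) = -3n² - 8n + 3.
Then T(-5) = -32.

-32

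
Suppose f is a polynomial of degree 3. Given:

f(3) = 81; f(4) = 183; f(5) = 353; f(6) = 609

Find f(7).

Write f(x) = ax³ + bx² + cx + d; the 4 given values yield a linear system in the 4 coefficients.
Solving, f(x) = 3x³ - 2x² + 5x + 3.
Then f(7) = 969.

969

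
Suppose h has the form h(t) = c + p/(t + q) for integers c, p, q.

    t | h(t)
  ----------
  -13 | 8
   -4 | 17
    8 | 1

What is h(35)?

(h(t) − c)(t + q) = p for each data point; the three points give a linear system in c and q, then p follows.
Solving: c = 5, q = 1, p = -36, so h(t) = 5 − 36/(t + 1).
Then h(35) = 5 − 36/36 = 4.

4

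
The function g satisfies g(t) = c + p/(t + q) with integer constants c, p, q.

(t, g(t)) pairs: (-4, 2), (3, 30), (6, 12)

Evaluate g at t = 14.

(g(t) − c)(t + q) = p for each data point; the three points give a linear system in c and q, then p follows.
Solving: c = 6, q = -2, p = 24, so g(t) = 6 + 24/(t − 2).
Then g(14) = 6 + 24/12 = 8.

8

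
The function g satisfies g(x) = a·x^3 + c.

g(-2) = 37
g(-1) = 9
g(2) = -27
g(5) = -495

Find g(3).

-103

From g(-2) = 37 and g(-1) = 9: -8a + c = 37 and -1a + c = 9.
Subtracting: 7a = -28, so a = -4; then c = 37 − (-4)·(-8) = 5.
So g(x) = -4x³ + 5, and g(3) = -103.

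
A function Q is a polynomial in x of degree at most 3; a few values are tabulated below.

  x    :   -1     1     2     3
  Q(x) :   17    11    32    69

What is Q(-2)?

Write Q(x) = ax³ + bx² + cx + d; the 4 given values yield a linear system in the 4 coefficients.
Solving, the leading coefficient vanishes, and Q(x) = 8x² - 3x + 6.
Then Q(-2) = 44.

44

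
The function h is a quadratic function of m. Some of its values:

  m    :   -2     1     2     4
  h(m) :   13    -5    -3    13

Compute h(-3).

Write h(m) = am² + bm + c; the 4 given values yield a linear system in the 3 coefficients.
Solving, h(m) = 2m² - 4m - 3.
Then h(-3) = 27.

27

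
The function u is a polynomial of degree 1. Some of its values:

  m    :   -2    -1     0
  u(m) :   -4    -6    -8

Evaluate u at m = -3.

-2

First differences: -2, -2.
Level-1 differences are constant, so u has degree 1.
Fitting a degree-1 polynomial gives u(m) = -2m - 8.
Then u(-3) = -2.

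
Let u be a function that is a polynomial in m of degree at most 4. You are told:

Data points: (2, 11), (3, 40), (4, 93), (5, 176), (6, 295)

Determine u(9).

928

First differences: 29, 53, 83, 119. Second differences: 24, 30, 36. Third differences: 6, 6.
Level-3 differences are constant, so u has degree 3.
Fitting a degree-3 polynomial gives u(m) = m³ + 3m² - 5m + 1.
Then u(9) = 928.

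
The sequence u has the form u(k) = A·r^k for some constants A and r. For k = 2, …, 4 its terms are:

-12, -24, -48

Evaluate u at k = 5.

-96

Consecutive ratio: -24/(-12) = 2, and -48/(-24) = 2, so r = 2.
Then A·2^2 = -12 gives A = -3, and u(k) = -3·2^k.
u(5) = -3·2^5 = -96.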